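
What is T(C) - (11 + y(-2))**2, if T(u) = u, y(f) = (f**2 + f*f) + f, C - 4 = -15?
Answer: -300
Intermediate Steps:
C = -11 (C = 4 - 15 = -11)
y(f) = f + 2*f**2 (y(f) = (f**2 + f**2) + f = 2*f**2 + f = f + 2*f**2)
T(C) - (11 + y(-2))**2 = -11 - (11 - 2*(1 + 2*(-2)))**2 = -11 - (11 - 2*(1 - 4))**2 = -11 - (11 - 2*(-3))**2 = -11 - (11 + 6)**2 = -11 - 1*17**2 = -11 - 1*289 = -11 - 289 = -300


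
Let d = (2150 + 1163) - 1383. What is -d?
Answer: -1930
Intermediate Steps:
d = 1930 (d = 3313 - 1383 = 1930)
-d = -1*1930 = -1930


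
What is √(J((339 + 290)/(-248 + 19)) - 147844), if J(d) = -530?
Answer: 3*I*√16486 ≈ 385.19*I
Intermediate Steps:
√(J((339 + 290)/(-248 + 19)) - 147844) = √(-530 - 147844) = √(-148374) = 3*I*√16486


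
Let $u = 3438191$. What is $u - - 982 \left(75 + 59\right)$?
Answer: $3569779$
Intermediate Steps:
$u - - 982 \left(75 + 59\right) = 3438191 - - 982 \left(75 + 59\right) = 3438191 - \left(-982\right) 134 = 3438191 - -131588 = 3438191 + 131588 = 3569779$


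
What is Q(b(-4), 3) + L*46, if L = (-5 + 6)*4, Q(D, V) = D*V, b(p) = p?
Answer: 172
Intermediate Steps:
L = 4 (L = 1*4 = 4)
Q(b(-4), 3) + L*46 = -4*3 + 4*46 = -12 + 184 = 172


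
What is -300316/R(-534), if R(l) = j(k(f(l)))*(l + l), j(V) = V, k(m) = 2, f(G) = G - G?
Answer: 75079/534 ≈ 140.60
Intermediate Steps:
f(G) = 0
R(l) = 4*l (R(l) = 2*(l + l) = 2*(2*l) = 4*l)
-300316/R(-534) = -300316/(4*(-534)) = -300316/(-2136) = -300316*(-1/2136) = 75079/534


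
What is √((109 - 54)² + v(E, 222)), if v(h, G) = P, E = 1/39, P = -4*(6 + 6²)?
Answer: √2857 ≈ 53.451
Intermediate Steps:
P = -168 (P = -4*(6 + 36) = -4*42 = -168)
E = 1/39 ≈ 0.025641
v(h, G) = -168
√((109 - 54)² + v(E, 222)) = √((109 - 54)² - 168) = √(55² - 168) = √(3025 - 168) = √2857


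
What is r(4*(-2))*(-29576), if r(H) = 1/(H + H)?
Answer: 3697/2 ≈ 1848.5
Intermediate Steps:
r(H) = 1/(2*H)
r(4*(-2))*(-29576) = (1/(2*((4*(-2)))))*(-29576) = ((1/2)/(-8))*(-29576) = ((1/2)*(-1/8))*(-29576) = -1/16*(-29576) = 3697/2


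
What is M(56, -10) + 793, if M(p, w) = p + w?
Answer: 839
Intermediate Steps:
M(56, -10) + 793 = (56 - 10) + 793 = 46 + 793 = 839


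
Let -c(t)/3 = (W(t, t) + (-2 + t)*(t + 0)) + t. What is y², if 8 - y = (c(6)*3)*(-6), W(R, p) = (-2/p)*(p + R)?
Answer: 1948816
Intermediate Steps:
W(R, p) = -2*(R + p)/p (W(R, p) = (-2/p)*(R + p) = -2*(R + p)/p)
c(t) = 12 - 3*t - 3*t*(-2 + t) (c(t) = -3*(((-2 - 2*t/t) + (-2 + t)*(t + 0)) + t) = -3*(((-2 - 2) + (-2 + t)*t) + t) = -3*((-4 + t*(-2 + t)) + t) = -3*(-4 + t + t*(-2 + t)) = 12 - 3*t - 3*t*(-2 + t))
y = -1396 (y = 8 - (12 - 3*6² + 3*6)*3*(-6) = 8 - (12 - 3*36 + 18)*3*(-6) = 8 - (12 - 108 + 18)*3*(-6) = 8 - (-78*3)*(-6) = 8 - (-234)*(-6) = 8 - 1*1404 = 8 - 1404 = -1396)
y² = (-1396)² = 1948816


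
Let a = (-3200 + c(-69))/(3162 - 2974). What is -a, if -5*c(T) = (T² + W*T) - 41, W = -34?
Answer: 11533/470 ≈ 24.538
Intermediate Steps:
c(T) = 41/5 - T²/5 + 34*T/5 (c(T) = -((T² - 34*T) - 41)/5 = -(-41 + T² - 34*T)/5 = 41/5 - T²/5 + 34*T/5)
a = -11533/470 (a = (-3200 + (41/5 - ⅕*(-69)² + (34/5)*(-69)))/(3162 - 2974) = (-3200 + (41/5 - ⅕*4761 - 2346/5))/188 = (-3200 + (41/5 - 4761/5 - 2346/5))*(1/188) = (-3200 - 7066/5)*(1/188) = -23066/5*1/188 = -11533/470 ≈ -24.538)
-a = -1*(-11533/470) = 11533/470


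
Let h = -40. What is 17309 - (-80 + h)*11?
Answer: 18629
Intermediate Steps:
17309 - (-80 + h)*11 = 17309 - (-80 - 40)*11 = 17309 - (-120)*11 = 17309 - 1*(-1320) = 17309 + 1320 = 18629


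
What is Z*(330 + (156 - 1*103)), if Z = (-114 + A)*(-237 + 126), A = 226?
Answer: -4761456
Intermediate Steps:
Z = -12432 (Z = (-114 + 226)*(-237 + 126) = 112*(-111) = -12432)
Z*(330 + (156 - 1*103)) = -12432*(330 + (156 - 1*103)) = -12432*(330 + (156 - 103)) = -12432*(330 + 53) = -12432*383 = -4761456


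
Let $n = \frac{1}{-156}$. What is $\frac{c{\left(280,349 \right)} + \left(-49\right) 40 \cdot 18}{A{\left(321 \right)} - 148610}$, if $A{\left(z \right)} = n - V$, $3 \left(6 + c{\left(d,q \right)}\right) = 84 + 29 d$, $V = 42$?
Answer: $\frac{5078008}{23189713} \approx 0.21898$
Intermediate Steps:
$c{\left(d,q \right)} = 22 + \frac{29 d}{3}$ ($c{\left(d,q \right)} = -6 + \frac{84 + 29 d}{3} = -6 + \left(28 + \frac{29 d}{3}\right) = 22 + \frac{29 d}{3}$)
$n = - \frac{1}{156} \approx -0.0064103$
$A{\left(z \right)} = - \frac{6553}{156}$ ($A{\left(z \right)} = - \frac{1}{156} - 42 = - \frac{6553}{156}$)
$\frac{c{\left(280,349 \right)} + \left(-49\right) 40 \cdot 18}{A{\left(321 \right)} - 148610} = \frac{\left(22 + \frac{29}{3} \cdot 280\right) + \left(-49\right) 40 \cdot 18}{- \frac{6553}{156} - 148610} = \frac{\left(22 + \frac{8120}{3}\right) - 35280}{- \frac{23189713}{156}} = \left(\frac{8186}{3} - 35280\right) \left(- \frac{156}{23189713}\right) = \left(- \frac{97654}{3}\right) \left(- \frac{156}{23189713}\right) = \frac{5078008}{23189713}$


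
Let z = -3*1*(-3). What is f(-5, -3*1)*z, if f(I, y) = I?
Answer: -45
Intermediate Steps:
z = 9 (z = -3*(-3) = 9)
f(-5, -3*1)*z = -5*9 = -45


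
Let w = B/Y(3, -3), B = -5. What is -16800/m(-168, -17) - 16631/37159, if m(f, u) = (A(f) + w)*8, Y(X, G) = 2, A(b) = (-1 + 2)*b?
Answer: 150396629/12671219 ≈ 11.869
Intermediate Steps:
A(b) = b (A(b) = 1*b = b)
w = -5/2 ≈ -2.5000
m(f, u) = -20 + 8*f (m(f, u) = (f - 5/2)*8 = (-5/2 + f)*8 = -20 + 8*f)
-16800/m(-168, -17) - 16631/37159 = -16800/(-20 + 8*(-168)) - 16631/37159 = -16800/(-20 - 1344) - 16631*1/37159 = -16800/(-1364) - 16631/37159 = -16800*(-1/1364) - 16631/37159 = 4200/341 - 16631/37159 = 150396629/12671219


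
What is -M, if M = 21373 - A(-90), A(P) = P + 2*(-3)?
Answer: -21469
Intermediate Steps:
A(P) = -6 + P (A(P) = P - 6 = -6 + P)
M = 21469 (M = 21373 - (-6 - 90) = 21373 - 1*(-96) = 21373 + 96 = 21469)
-M = -1*21469 = -21469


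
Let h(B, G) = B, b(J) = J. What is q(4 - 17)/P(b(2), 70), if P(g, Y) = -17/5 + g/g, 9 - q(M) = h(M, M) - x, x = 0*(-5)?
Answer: -55/6 ≈ -9.1667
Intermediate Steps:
x = 0
q(M) = 9 - M (q(M) = 9 - (M - 1*0) = 9 - (M + 0) = 9 - M)
P(g, Y) = -12/5 (P(g, Y) = -17*⅕ + 1 = -17/5 + 1 = -12/5)
q(4 - 17)/P(b(2), 70) = (9 - (4 - 17))/(-12/5) = (9 - 1*(-13))*(-5/12) = (9 + 13)*(-5/12) = 22*(-5/12) = -55/6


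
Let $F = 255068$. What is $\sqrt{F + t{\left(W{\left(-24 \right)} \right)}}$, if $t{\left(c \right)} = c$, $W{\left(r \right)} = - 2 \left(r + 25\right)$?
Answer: $\sqrt{255066} \approx 505.04$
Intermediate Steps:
$W{\left(r \right)} = -50 - 2 r$ ($W{\left(r \right)} = - 2 \left(25 + r\right) = -50 - 2 r$)
$\sqrt{F + t{\left(W{\left(-24 \right)} \right)}} = \sqrt{255068 - 2} = \sqrt{255066}$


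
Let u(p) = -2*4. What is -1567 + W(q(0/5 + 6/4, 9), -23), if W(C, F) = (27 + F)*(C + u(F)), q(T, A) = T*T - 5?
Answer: -1610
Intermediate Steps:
u(p) = -8
q(T, A) = -5 + T**2 (q(T, A) = T**2 - 5 = -5 + T**2)
W(C, F) = (-8 + C)*(27 + F) (W(C, F) = (27 + F)*(C - 8) = (27 + F)*(-8 + C) = (-8 + C)*(27 + F))
-1567 + W(q(0/5 + 6/4, 9), -23) = -1567 + (-216 - 8*(-23) + 27*(-5 + (0/5 + 6/4)**2) + (-5 + (0/5 + 6/4)**2)*(-23)) = -1567 + (-216 + 184 + 27*(-5 + (0*(1/5) + 6*(1/4))**2) + (-5 + (0*(1/5) + 6*(1/4))**2)*(-23)) = -1567 + (-216 + 184 + 27*(-5 + (0 + 3/2)**2) + (-5 + (0 + 3/2)**2)*(-23)) = -1567 + (-216 + 184 + 27*(-5 + (3/2)**2) + (-5 + (3/2)**2)*(-23)) = -1567 + (-216 + 184 + 27*(-5 + 9/4) + (-5 + 9/4)*(-23)) = -1567 + (-216 + 184 + 27*(-11/4) - 11/4*(-23)) = -1567 + (-216 + 184 - 297/4 + 253/4) = -1567 - 43 = -1610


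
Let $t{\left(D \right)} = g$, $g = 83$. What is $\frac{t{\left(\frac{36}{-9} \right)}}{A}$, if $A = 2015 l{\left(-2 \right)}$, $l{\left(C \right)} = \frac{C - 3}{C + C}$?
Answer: $\frac{332}{10075} \approx 0.032953$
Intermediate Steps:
$l{\left(C \right)} = \frac{-3 + C}{2 C}$
$t{\left(D \right)} = 83$
$A = \frac{10075}{4}$ ($A = 2015 \frac{-3 - 2}{2 \left(-2\right)} = 2015 \cdot \frac{1}{2} \left(- \frac{1}{2}\right) \left(-5\right) = 2015 \cdot \frac{5}{4} = \frac{10075}{4} \approx 2518.8$)
$\frac{t{\left(\frac{36}{-9} \right)}}{A} = \frac{83}{\frac{10075}{4}} = 83 \cdot \frac{4}{10075} = \frac{332}{10075}$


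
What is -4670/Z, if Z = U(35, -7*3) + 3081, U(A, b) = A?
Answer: -2335/1558 ≈ -1.4987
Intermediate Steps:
Z = 3116 (Z = 35 + 3081 = 3116)
-4670/Z = -4670/3116 = -4670*1/3116 = -2335/1558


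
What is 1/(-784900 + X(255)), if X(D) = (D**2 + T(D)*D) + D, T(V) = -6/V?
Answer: -1/719626 ≈ -1.3896e-6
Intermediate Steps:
X(D) = -6 + D + D**2 (X(D) = (D**2 + (-6/D)*D) + D = (D**2 - 6) + D = (-6 + D**2) + D = -6 + D + D**2)
1/(-784900 + X(255)) = 1/(-784900 + (-6 + 255*(1 + 255))) = 1/(-784900 + (-6 + 255*256)) = 1/(-784900 + (-6 + 65280)) = 1/(-784900 + 65274) = 1/(-719626) = -1/719626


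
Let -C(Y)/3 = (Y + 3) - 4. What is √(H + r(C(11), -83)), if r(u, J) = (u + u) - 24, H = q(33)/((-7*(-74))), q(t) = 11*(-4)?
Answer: I*√5640502/259 ≈ 9.1698*I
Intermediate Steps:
C(Y) = 3 - 3*Y (C(Y) = -3*((Y + 3) - 4) = -3*((3 + Y) - 4) = -3*(-1 + Y) = 3 - 3*Y)
q(t) = -44
H = -22/259 (H = -44/((-7*(-74))) = -44/518 = -44*1/518 = -22/259 ≈ -0.084942)
r(u, J) = -24 + 2*u (r(u, J) = 2*u - 24 = -24 + 2*u)
√(H + r(C(11), -83)) = √(-22/259 + (-24 + 2*(3 - 3*11))) = √(-22/259 + (-24 + 2*(3 - 33))) = √(-22/259 + (-24 + 2*(-30))) = √(-22/259 + (-24 - 60)) = √(-22/259 - 84) = √(-21778/259) = I*√5640502/259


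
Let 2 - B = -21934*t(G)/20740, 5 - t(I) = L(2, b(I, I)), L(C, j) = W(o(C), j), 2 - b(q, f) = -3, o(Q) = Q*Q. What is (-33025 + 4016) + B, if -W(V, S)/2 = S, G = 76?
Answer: -60127617/2074 ≈ -28991.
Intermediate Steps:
o(Q) = Q**2
W(V, S) = -2*S
b(q, f) = 5 (b(q, f) = 2 - 1*(-3) = 2 + 3 = 5)
L(C, j) = -2*j
t(I) = 15 (t(I) = 5 - (-2)*5 = 5 - 1*(-10) = 5 + 10 = 15)
B = 37049/2074 (B = 2 - (-21934)/(20740/15) = 2 - (-21934)/(20740*(1/15)) = 2 - (-21934)/4148/3 = 2 - (-21934)*3/4148 = 2 - 1*(-32901/2074) = 2 + 32901/2074 = 37049/2074 ≈ 17.864)
(-33025 + 4016) + B = (-33025 + 4016) + 37049/2074 = -29009 + 37049/2074 = -60127617/2074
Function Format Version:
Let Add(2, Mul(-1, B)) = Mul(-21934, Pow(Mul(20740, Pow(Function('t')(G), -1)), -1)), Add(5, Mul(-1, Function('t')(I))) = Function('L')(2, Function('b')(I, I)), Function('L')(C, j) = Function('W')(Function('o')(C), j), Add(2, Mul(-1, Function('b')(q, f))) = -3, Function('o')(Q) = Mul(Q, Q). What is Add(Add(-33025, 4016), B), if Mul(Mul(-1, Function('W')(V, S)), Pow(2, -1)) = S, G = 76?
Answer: Rational(-60127617, 2074) ≈ -28991.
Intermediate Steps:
Function('o')(Q) = Pow(Q, 2)
Function('W')(V, S) = Mul(-2, S)
Function('b')(q, f) = 5 (Function('b')(q, f) = Add(2, Mul(-1, -3)) = Add(2, 3) = 5)
Function('L')(C, j) = Mul(-2, j)
Function('t')(I) = 15 (Function('t')(I) = Add(5, Mul(-1, Mul(-2, 5))) = Add(5, Mul(-1, -10)) = Add(5, 10) = 15)
B = Rational(37049, 2074) (B = Add(2, Mul(-1, Mul(-21934, Pow(Mul(20740, Pow(15, -1)), -1)))) = Add(2, Mul(-1, Mul(-21934, Pow(Mul(20740, Rational(1, 15)), -1)))) = Add(2, Mul(-1, Mul(-21934, Pow(Rational(4148, 3), -1)))) = Add(2, Mul(-1, Mul(-21934, Rational(3, 4148)))) = Add(2, Mul(-1, Rational(-32901, 2074))) = Add(2, Rational(32901, 2074)) = Rational(37049, 2074) ≈ 17.864)
Add(Add(-33025, 4016), B) = Add(Add(-33025, 4016), Rational(37049, 2074)) = Add(-29009, Rational(37049, 2074)) = Rational(-60127617, 2074)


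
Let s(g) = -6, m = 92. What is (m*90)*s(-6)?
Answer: -49680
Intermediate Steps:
(m*90)*s(-6) = (92*90)*(-6) = 8280*(-6) = -49680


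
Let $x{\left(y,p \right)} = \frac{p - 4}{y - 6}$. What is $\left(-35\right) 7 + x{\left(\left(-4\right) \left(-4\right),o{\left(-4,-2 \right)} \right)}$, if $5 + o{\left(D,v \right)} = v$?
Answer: $- \frac{2461}{10} \approx -246.1$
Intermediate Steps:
$o{\left(D,v \right)} = -5 + v$
$x{\left(y,p \right)} = \frac{-4 + p}{-6 + y}$
$\left(-35\right) 7 + x{\left(\left(-4\right) \left(-4\right),o{\left(-4,-2 \right)} \right)} = \left(-35\right) 7 + \frac{-4 - 7}{-6 - -16} = -245 + \frac{-4 - 7}{-6 + 16} = -245 + \frac{1}{10} \left(-11\right) = -245 - \frac{11}{10} = - \frac{2461}{10}$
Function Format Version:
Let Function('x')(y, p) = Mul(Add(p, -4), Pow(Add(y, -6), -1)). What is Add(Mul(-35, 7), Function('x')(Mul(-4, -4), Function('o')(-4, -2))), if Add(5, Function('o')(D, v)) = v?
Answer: Rational(-2461, 10) ≈ -246.10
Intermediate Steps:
Function('o')(D, v) = Add(-5, v)
Function('x')(y, p) = Mul(Pow(Add(-6, y), -1), Add(-4, p)) (Function('x')(y, p) = Mul(Add(-4, p), Pow(Add(-6, y), -1)) = Mul(Pow(Add(-6, y), -1), Add(-4, p)))
Add(Mul(-35, 7), Function('x')(Mul(-4, -4), Function('o')(-4, -2))) = Add(Mul(-35, 7), Mul(Pow(Add(-6, Mul(-4, -4)), -1), Add(-4, Add(-5, -2)))) = Add(-245, Mul(Pow(Add(-6, 16), -1), Add(-4, -7))) = Add(-245, Mul(Pow(10, -1), -11)) = Add(-245, Mul(Rational(1, 10), -11)) = Add(-245, Rational(-11, 10)) = Rational(-2461, 10)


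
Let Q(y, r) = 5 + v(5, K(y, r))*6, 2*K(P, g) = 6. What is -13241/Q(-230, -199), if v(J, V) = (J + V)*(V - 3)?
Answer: -13241/5 ≈ -2648.2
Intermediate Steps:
K(P, g) = 3 (K(P, g) = (½)*6 = 3)
v(J, V) = (-3 + V)*(J + V) (v(J, V) = (J + V)*(-3 + V) = (-3 + V)*(J + V))
Q(y, r) = 5 (Q(y, r) = 5 + (3² - 3*5 - 3*3 + 5*3)*6 = 5 + (9 - 15 - 9 + 15)*6 = 5 + 0*6 = 5 + 0 = 5)
-13241/Q(-230, -199) = -13241/5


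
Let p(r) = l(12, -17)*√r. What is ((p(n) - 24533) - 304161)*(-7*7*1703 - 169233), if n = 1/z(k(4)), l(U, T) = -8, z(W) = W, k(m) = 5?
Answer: 83054399920 + 404288*√5 ≈ 8.3055e+10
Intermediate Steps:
n = ⅕ (n = 1/5 = ⅕ ≈ 0.20000)
p(r) = -8*√r
((p(n) - 24533) - 304161)*(-7*7*1703 - 169233) = ((-8*√5/5 - 24533) - 304161)*(-7*7*1703 - 169233) = ((-8*√5/5 - 24533) - 304161)*(-49*1703 - 169233) = ((-8*√5/5 - 24533) - 304161)*(-83447 - 169233) = ((-24533 - 8*√5/5) - 304161)*(-252680) = (-328694 - 8*√5/5)*(-252680) = 83054399920 + 404288*√5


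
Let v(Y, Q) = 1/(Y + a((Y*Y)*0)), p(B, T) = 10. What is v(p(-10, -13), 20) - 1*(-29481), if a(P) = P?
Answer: 294811/10 ≈ 29481.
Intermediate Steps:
v(Y, Q) = 1/Y (v(Y, Q) = 1/(Y + (Y*Y)*0) = 1/(Y + Y²*0) = 1/(Y + 0) = 1/Y)
v(p(-10, -13), 20) - 1*(-29481) = 1/10 - 1*(-29481) = ⅒ + 29481 = 294811/10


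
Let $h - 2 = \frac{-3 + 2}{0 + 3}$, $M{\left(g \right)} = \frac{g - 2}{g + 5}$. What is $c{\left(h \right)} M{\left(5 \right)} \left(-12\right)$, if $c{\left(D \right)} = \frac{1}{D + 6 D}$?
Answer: $- \frac{54}{175} \approx -0.30857$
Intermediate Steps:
$M{\left(g \right)} = \frac{-2 + g}{5 + g}$
$h = \frac{5}{3}$ ($h = 2 + \frac{-3 + 2}{0 + 3} = 2 - \frac{1}{3} = \frac{5}{3} \approx 1.6667$)
$c{\left(D \right)} = \frac{1}{7 D}$
$c{\left(h \right)} M{\left(5 \right)} \left(-12\right) = \frac{1}{7 \cdot \frac{5}{3}} \frac{-2 + 5}{5 + 5} \left(-12\right) = \frac{1}{7} \cdot \frac{3}{5} \cdot \frac{1}{10} \cdot 3 \left(-12\right) = \frac{3 \cdot \frac{1}{10} \cdot 3}{35} \left(-12\right) = \frac{3}{35} \cdot \frac{3}{10} \left(-12\right) = \frac{9}{350} \left(-12\right) = - \frac{54}{175}$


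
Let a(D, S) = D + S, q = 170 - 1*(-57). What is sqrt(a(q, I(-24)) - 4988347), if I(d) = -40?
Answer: 48*I*sqrt(2165) ≈ 2233.4*I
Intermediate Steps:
q = 227 (q = 170 + 57 = 227)
sqrt(a(q, I(-24)) - 4988347) = sqrt((227 - 40) - 4988347) = sqrt(187 - 4988347) = sqrt(-4988160) = 48*I*sqrt(2165)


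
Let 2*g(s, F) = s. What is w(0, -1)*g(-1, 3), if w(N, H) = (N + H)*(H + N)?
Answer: -½ ≈ -0.50000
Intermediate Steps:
w(N, H) = (H + N)² (w(N, H) = (H + N)*(H + N) = (H + N)²)
g(s, F) = s/2
w(0, -1)*g(-1, 3) = (-1 + 0)²*((½)*(-1)) = (-1)²*(-½) = 1*(-½) = -½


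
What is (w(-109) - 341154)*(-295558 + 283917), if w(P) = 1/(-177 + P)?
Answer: 1135812893845/286 ≈ 3.9714e+9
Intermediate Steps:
(w(-109) - 341154)*(-295558 + 283917) = (1/(-177 - 109) - 341154)*(-295558 + 283917) = (1/(-286) - 341154)*(-11641) = (-1/286 - 341154)*(-11641) = -97570045/286*(-11641) = 1135812893845/286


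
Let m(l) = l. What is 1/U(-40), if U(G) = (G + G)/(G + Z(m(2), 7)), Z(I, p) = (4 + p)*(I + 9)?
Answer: -81/80 ≈ -1.0125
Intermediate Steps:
Z(I, p) = (4 + p)*(9 + I)
U(G) = 2*G/(121 + G) (U(G) = (G + G)/(G + (36 + 4*2 + 9*7 + 2*7)) = (2*G)/(G + (36 + 8 + 63 + 14)) = (2*G)/(G + 121) = (2*G)/(121 + G) = 2*G/(121 + G))
1/U(-40) = 1/(2*(-40)/(121 - 40)) = 1/(2*(-40)/81) = 1/(2*(-40)*(1/81)) = 1/(-80/81) = -81/80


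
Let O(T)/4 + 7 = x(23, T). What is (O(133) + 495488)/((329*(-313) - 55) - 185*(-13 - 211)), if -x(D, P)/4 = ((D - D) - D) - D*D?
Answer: -126073/15398 ≈ -8.1876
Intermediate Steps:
x(D, P) = 4*D + 4*D² (x(D, P) = -4*(((D - D) - D) - D*D) = -4*((0 - D) - D²) = -4*(-D - D²) = 4*D + 4*D²)
O(T) = 8804 (O(T) = -28 + 4*(4*23*(1 + 23)) = -28 + 4*(4*23*24) = -28 + 4*2208 = -28 + 8832 = 8804)
(O(133) + 495488)/((329*(-313) - 55) - 185*(-13 - 211)) = (8804 + 495488)/((329*(-313) - 55) - 185*(-13 - 211)) = 504292/((-102977 - 55) - 185*(-224)) = 504292/(-103032 + 41440) = 504292/(-61592) = 504292*(-1/61592) = -126073/15398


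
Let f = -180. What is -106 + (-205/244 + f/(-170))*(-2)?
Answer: -220751/2074 ≈ -106.44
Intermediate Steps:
-106 + (-205/244 + f/(-170))*(-2) = -106 + (-205/244 - 180/(-170))*(-2) = -106 + (-205*1/244 - 180*(-1/170))*(-2) = -106 + (-205/244 + 18/17)*(-2) = -106 + (907/4148)*(-2) = -106 - 907/2074 = -220751/2074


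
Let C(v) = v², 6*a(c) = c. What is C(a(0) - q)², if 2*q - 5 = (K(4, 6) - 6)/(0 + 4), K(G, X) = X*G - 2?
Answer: 6561/16 ≈ 410.06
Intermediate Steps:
a(c) = c/6
K(G, X) = -2 + G*X (K(G, X) = G*X - 2 = -2 + G*X)
q = 9/2 (q = 5/2 + (((-2 + 4*6) - 6)/(0 + 4))/2 = 5/2 + (((-2 + 24) - 6)/4)/2 = 5/2 + ((22 - 6)*(¼))/2 = 5/2 + (16*(¼))/2 = 5/2 + (½)*4 = 5/2 + 2 = 9/2 ≈ 4.5000)
C(a(0) - q)² = (((⅙)*0 - 1*9/2)²)² = ((0 - 9/2)²)² = ((-9/2)²)² = (81/4)² = 6561/16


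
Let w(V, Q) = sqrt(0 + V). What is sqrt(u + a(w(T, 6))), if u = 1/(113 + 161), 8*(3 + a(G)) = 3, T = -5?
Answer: 13*I*sqrt(4658)/548 ≈ 1.6191*I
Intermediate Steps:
w(V, Q) = sqrt(V)
a(G) = -21/8 (a(G) = -3 + (1/8)*3 = -3 + 3/8 = -21/8)
u = 1/274 ≈ 0.0036496
sqrt(u + a(w(T, 6))) = sqrt(1/274 - 21/8) = sqrt(-2873/1096) = 13*I*sqrt(4658)/548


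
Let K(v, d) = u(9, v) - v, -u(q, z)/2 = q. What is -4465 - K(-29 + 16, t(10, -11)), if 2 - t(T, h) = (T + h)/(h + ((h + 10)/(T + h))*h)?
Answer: -4460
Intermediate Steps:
u(q, z) = -2*q
t(T, h) = 2 - (T + h)/(h + h*(10 + h)/(T + h)) (t(T, h) = 2 - (T + h)/(h + ((h + 10)/(T + h))*h) = 2 - (T + h)/(h + ((10 + h)/(T + h))*h) = 2 - (T + h)/(h + h*(10 + h)/(T + h)))
K(v, d) = -18 - v (K(v, d) = -2*9 - v = -18 - v)
-4465 - K(-29 + 16, t(10, -11)) = -4465 - (-18 - (-29 + 16)) = -4465 - (-18 - 1*(-13)) = -4465 - (-18 + 13) = -4465 - 1*(-5) = -4465 + 5 = -4460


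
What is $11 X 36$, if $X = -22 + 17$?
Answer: $-1980$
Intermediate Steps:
$X = -5$
$11 X 36 = 11 \left(-5\right) 36 = \left(-55\right) 36 = -1980$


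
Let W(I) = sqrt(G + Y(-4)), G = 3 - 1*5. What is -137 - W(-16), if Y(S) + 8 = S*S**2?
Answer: -137 - I*sqrt(74) ≈ -137.0 - 8.6023*I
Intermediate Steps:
G = -2 (G = 3 - 5 = -2)
Y(S) = -8 + S**3 (Y(S) = -8 + S*S**2 = -8 + S**3)
W(I) = I*sqrt(74) (W(I) = sqrt(-2 + (-8 + (-4)**3)) = sqrt(-2 + (-8 - 64)) = sqrt(-2 - 72) = sqrt(-74) = I*sqrt(74))
-137 - W(-16) = -137 - I*sqrt(74)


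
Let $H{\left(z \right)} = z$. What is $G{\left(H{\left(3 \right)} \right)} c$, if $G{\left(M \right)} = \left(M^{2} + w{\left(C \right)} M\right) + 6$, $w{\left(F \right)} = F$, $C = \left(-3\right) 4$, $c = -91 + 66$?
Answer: $525$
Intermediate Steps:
$c = -25$
$C = -12$
$G{\left(M \right)} = 6 + M^{2} - 12 M$ ($G{\left(M \right)} = \left(M^{2} - 12 M\right) + 6 = 6 + M^{2} - 12 M$)
$G{\left(H{\left(3 \right)} \right)} c = \left(6 + 3^{2} - 36\right) \left(-25\right) = \left(6 + 9 - 36\right) \left(-25\right) = \left(-21\right) \left(-25\right) = 525$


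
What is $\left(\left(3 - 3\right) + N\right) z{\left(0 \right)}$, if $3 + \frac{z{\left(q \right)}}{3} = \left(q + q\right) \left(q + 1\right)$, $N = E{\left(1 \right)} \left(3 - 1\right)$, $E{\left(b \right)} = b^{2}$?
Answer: $-18$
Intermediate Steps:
$N = 2$ ($N = 1^{2} \left(3 - 1\right) = 1 \cdot 2 = 2$)
$z{\left(q \right)} = -9 + 6 q \left(1 + q\right)$ ($z{\left(q \right)} = -9 + 3 \left(q + q\right) \left(q + 1\right) = -9 + 3 \cdot 2 q \left(1 + q\right) = -9 + 6 q \left(1 + q\right)$)
$\left(\left(3 - 3\right) + N\right) z{\left(0 \right)} = \left(\left(3 - 3\right) + 2\right) \left(-9 + 6 \cdot 0 + 6 \cdot 0^{2}\right) = \left(\left(3 - 3\right) + 2\right) \left(-9 + 0 + 6 \cdot 0\right) = \left(0 + 2\right) \left(-9 + 0 + 0\right) = 2 \left(-9\right) = -18$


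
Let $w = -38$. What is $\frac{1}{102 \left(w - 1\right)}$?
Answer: $- \frac{1}{3978} \approx -0.00025138$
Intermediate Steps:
$\frac{1}{102 \left(w - 1\right)} = \frac{1}{102 \left(-38 - 1\right)} = \frac{1}{102 \left(-39\right)} = \frac{1}{-3978} = - \frac{1}{3978}$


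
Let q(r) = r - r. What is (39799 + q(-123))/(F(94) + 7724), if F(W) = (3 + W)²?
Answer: 39799/17133 ≈ 2.3229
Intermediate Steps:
q(r) = 0
(39799 + q(-123))/(F(94) + 7724) = (39799 + 0)/((3 + 94)² + 7724) = 39799/(97² + 7724) = 39799/(9409 + 7724) = 39799/17133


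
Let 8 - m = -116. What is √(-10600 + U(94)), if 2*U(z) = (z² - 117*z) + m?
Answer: 3*I*√1291 ≈ 107.79*I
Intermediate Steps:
m = 124 (m = 8 - 1*(-116) = 8 + 116 = 124)
U(z) = 62 + z²/2 - 117*z/2 (U(z) = ((z² - 117*z) + 124)/2 = (124 + z² - 117*z)/2 = 62 + z²/2 - 117*z/2)
√(-10600 + U(94)) = √(-10600 + (62 + (½)*94² - 117/2*94)) = √(-10600 + (62 + (½)*8836 - 5499)) = √(-10600 + (62 + 4418 - 5499)) = √(-10600 - 1019) = √(-11619) = 3*I*√1291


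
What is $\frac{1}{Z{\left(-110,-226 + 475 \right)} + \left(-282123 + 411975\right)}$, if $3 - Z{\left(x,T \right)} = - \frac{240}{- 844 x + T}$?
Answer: $\frac{93089}{12088072335} \approx 7.7009 \cdot 10^{-6}$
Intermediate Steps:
$Z{\left(x,T \right)} = 3 + \frac{240}{T - 844 x}$ ($Z{\left(x,T \right)} = 3 - - \frac{240}{- 844 x + T} = 3 - - \frac{240}{T - 844 x} = 3 + \frac{240}{T - 844 x}$)
$\frac{1}{Z{\left(-110,-226 + 475 \right)} + \left(-282123 + 411975\right)} = \frac{1}{\frac{3 \left(80 + \left(-226 + 475\right) - -92840\right)}{\left(-226 + 475\right) - -92840} + \left(-282123 + 411975\right)} = \frac{1}{\frac{3 \left(80 + 249 + 92840\right)}{249 + 92840} + 129852} = \frac{1}{3 \cdot \frac{1}{93089} \cdot 93169 + 129852} = \frac{1}{\frac{279507}{93089} + 129852} = \frac{1}{\frac{12088072335}{93089}} = \frac{93089}{12088072335}$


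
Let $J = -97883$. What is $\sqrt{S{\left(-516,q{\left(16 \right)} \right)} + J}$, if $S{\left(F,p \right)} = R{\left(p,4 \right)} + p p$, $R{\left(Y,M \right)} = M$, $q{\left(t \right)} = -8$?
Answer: $i \sqrt{97815} \approx 312.75 i$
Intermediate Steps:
$S{\left(F,p \right)} = 4 + p^{2}$ ($S{\left(F,p \right)} = 4 + p p = 4 + p^{2}$)
$\sqrt{S{\left(-516,q{\left(16 \right)} \right)} + J} = \sqrt{\left(4 + \left(-8\right)^{2}\right) - 97883} = \sqrt{\left(4 + 64\right) - 97883} = \sqrt{68 - 97883} = \sqrt{-97815} = i \sqrt{97815}$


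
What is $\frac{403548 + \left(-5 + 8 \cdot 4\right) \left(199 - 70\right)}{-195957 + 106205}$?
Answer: $- \frac{407031}{89752} \approx -4.5351$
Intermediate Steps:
$\frac{403548 + \left(-5 + 8 \cdot 4\right) \left(199 - 70\right)}{-195957 + 106205} = \frac{403548 + \left(-5 + 32\right) 129}{-89752} = \left(403548 + 27 \cdot 129\right) \left(- \frac{1}{89752}\right) = \left(403548 + 3483\right) \left(- \frac{1}{89752}\right) = 407031 \left(- \frac{1}{89752}\right) = - \frac{407031}{89752}$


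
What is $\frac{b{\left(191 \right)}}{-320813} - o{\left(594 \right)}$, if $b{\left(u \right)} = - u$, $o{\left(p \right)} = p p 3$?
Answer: $- \frac{339583126813}{320813} \approx -1.0585 \cdot 10^{6}$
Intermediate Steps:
$o{\left(p \right)} = 3 p^{2}$ ($o{\left(p \right)} = p^{2} \cdot 3 = 3 p^{2}$)
$\frac{b{\left(191 \right)}}{-320813} - o{\left(594 \right)} = \frac{\left(-1\right) 191}{-320813} - 3 \cdot 594^{2} = \left(-191\right) \left(- \frac{1}{320813}\right) - 3 \cdot 352836 = \frac{191}{320813} - 1058508 = - \frac{339583126813}{320813}$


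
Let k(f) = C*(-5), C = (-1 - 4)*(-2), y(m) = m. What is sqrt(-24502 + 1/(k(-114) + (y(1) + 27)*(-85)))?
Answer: I*sqrt(1786195830)/270 ≈ 156.53*I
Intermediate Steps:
C = 10 (C = -5*(-2) = 10)
k(f) = -50 (k(f) = 10*(-5) = -50)
sqrt(-24502 + 1/(k(-114) + (y(1) + 27)*(-85))) = sqrt(-24502 + 1/(-50 + (1 + 27)*(-85))) = sqrt(-24502 + 1/(-50 + 28*(-85))) = sqrt(-24502 + 1/(-50 - 2380)) = sqrt(-24502 + 1/(-2430)) = sqrt(-24502 - 1/2430) = sqrt(-59539861/2430) = I*sqrt(1786195830)/270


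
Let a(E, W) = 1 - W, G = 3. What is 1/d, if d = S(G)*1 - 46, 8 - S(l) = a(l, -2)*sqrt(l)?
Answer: -38/1417 + 3*sqrt(3)/1417 ≈ -0.023150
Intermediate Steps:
S(l) = 8 - 3*sqrt(l) (S(l) = 8 - (1 - 1*(-2))*sqrt(l) = 8 - (1 + 2)*sqrt(l) = 8 - 3*sqrt(l))
d = -38 - 3*sqrt(3) (d = (8 - 3*sqrt(3))*1 - 46 = (8 - 3*sqrt(3)) - 46 = -38 - 3*sqrt(3) ≈ -43.196)
1/d = 1/(-38 - 3*sqrt(3))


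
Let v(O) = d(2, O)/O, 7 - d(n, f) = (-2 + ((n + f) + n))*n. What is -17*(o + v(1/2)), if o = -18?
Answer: 238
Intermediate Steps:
d(n, f) = 7 - n*(-2 + f + 2*n) (d(n, f) = 7 - (-2 + ((n + f) + n))*n = 7 - (-2 + ((f + n) + n))*n = 7 - (-2 + (f + 2*n))*n = 7 - (-2 + f + 2*n)*n = 7 - n*(-2 + f + 2*n))
v(O) = (3 - 2*O)/O (v(O) = (7 - 2*2² + 2*2 - 1*O*2)/O = (7 - 2*4 + 4 - 2*O)/O = (7 - 8 + 4 - 2*O)/O = (3 - 2*O)/O)
-17*(o + v(1/2)) = -17*(-18 + (-2 + 3/(1/2))) = -17*(-18 + (-2 + 3/(½))) = -17*(-18 + (-2 + 3*2)) = -17*(-18 + (-2 + 6)) = -17*(-18 + 4) = -17*(-14) = 238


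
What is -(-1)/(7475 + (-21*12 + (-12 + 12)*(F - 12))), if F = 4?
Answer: 1/7223 ≈ 0.00013845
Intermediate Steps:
-(-1)/(7475 + (-21*12 + (-12 + 12)*(F - 12))) = -(-1)/(7475 + (-21*12 + (-12 + 12)*(4 - 12))) = -(-1)/(7475 + (-252 + 0*(-8))) = -(-1)/(7475 + (-252 + 0)) = -(-1)/(7475 - 252) = -(-1)/7223 = -1*(-1/7223) = 1/7223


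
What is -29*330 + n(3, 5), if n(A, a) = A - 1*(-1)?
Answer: -9566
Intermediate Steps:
n(A, a) = 1 + A (n(A, a) = A + 1 = 1 + A)
-29*330 + n(3, 5) = -29*330 + (1 + 3) = -9570 + 4 = -9566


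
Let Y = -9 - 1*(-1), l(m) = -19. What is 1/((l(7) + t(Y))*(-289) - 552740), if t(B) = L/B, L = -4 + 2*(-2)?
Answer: -1/547538 ≈ -1.8264e-6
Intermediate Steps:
Y = -8 (Y = -9 + 1 = -8)
L = -8 (L = -4 - 4 = -8)
t(B) = -8/B
1/((l(7) + t(Y))*(-289) - 552740) = 1/((-19 - 8/(-8))*(-289) - 552740) = 1/((-19 - 8*(-1/8))*(-289) - 552740) = 1/((-19 + 1)*(-289) - 552740) = 1/(-18*(-289) - 552740) = 1/(5202 - 552740) = 1/(-547538) = -1/547538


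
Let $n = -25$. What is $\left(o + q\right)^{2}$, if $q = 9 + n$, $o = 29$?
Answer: $169$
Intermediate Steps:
$q = -16$ ($q = 9 - 25 = -16$)
$\left(o + q\right)^{2} = \left(29 - 16\right)^{2} = 13^{2} = 169$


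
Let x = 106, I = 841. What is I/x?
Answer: 841/106 ≈ 7.9340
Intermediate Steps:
I/x = 841/106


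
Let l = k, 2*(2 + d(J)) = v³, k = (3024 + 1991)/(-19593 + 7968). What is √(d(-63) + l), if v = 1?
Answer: I*√1670466/930 ≈ 1.3897*I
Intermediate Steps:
k = -1003/2325 (k = 5015/(-11625) = 5015*(-1/11625) = -1003/2325 ≈ -0.43140)
d(J) = -3/2 (d(J) = -2 + (½)*1³ = -2 + (½)*1 = -2 + ½ = -3/2)
l = -1003/2325 ≈ -0.43140
√(d(-63) + l) = √(-3/2 - 1003/2325) = √(-8981/4650) = I*√1670466/930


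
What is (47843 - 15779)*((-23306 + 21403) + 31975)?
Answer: 964228608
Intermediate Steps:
(47843 - 15779)*((-23306 + 21403) + 31975) = 32064*(-1903 + 31975) = 32064*30072 = 964228608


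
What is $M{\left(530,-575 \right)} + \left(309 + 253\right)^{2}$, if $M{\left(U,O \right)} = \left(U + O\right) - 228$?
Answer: $315571$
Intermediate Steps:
$M{\left(U,O \right)} = -228 + O + U$ ($M{\left(U,O \right)} = \left(O + U\right) - 228 = -228 + O + U$)
$M{\left(530,-575 \right)} + \left(309 + 253\right)^{2} = \left(-228 - 575 + 530\right) + \left(309 + 253\right)^{2} = -273 + 562^{2} = -273 + 315844 = 315571$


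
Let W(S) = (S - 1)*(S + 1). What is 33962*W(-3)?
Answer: 271696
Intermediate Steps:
W(S) = (1 + S)*(-1 + S) (W(S) = (-1 + S)*(1 + S) = (1 + S)*(-1 + S))
33962*W(-3) = 33962*(-1 + (-3)**2) = 33962*(-1 + 9) = 33962*8 = 271696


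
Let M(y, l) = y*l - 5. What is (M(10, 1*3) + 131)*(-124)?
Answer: -19344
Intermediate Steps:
M(y, l) = -5 + l*y (M(y, l) = l*y - 5 = -5 + l*y)
(M(10, 1*3) + 131)*(-124) = ((-5 + (1*3)*10) + 131)*(-124) = ((-5 + 3*10) + 131)*(-124) = ((-5 + 30) + 131)*(-124) = (25 + 131)*(-124) = 156*(-124) = -19344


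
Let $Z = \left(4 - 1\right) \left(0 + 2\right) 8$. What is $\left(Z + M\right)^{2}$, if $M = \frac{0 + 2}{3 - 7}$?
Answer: $\frac{9025}{4} \approx 2256.3$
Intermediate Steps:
$Z = 48$ ($Z = 3 \cdot 2 \cdot 8 = 6 \cdot 8 = 48$)
$M = - \frac{1}{2}$ ($M = \frac{2}{-4} = 2 \left(- \frac{1}{4}\right) = - \frac{1}{2} \approx -0.5$)
$\left(Z + M\right)^{2} = \left(48 - \frac{1}{2}\right)^{2} = \left(\frac{95}{2}\right)^{2} = \frac{9025}{4}$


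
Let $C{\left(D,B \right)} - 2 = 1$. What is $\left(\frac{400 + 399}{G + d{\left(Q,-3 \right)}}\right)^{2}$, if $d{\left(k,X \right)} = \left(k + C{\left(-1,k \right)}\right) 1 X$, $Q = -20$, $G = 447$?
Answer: $\frac{638401}{248004} \approx 2.5742$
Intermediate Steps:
$C{\left(D,B \right)} = 3$ ($C{\left(D,B \right)} = 2 + 1 = 3$)
$d{\left(k,X \right)} = X \left(3 + k\right)$ ($d{\left(k,X \right)} = \left(k + 3\right) 1 X = \left(3 + k\right) X = X \left(3 + k\right)$)
$\left(\frac{400 + 399}{G + d{\left(Q,-3 \right)}}\right)^{2} = \left(\frac{400 + 399}{447 - 3 \left(3 - 20\right)}\right)^{2} = \left(\frac{799}{447 - -51}\right)^{2} = \left(\frac{799}{447 + 51}\right)^{2} = \left(\frac{799}{498}\right)^{2} = \frac{638401}{248004}$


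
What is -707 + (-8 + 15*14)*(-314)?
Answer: -64135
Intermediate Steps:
-707 + (-8 + 15*14)*(-314) = -707 + (-8 + 210)*(-314) = -707 + 202*(-314) = -707 - 63428 = -64135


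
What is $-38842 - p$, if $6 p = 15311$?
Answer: $- \frac{248363}{6} \approx -41394.0$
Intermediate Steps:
$p = \frac{15311}{6}$ ($p = \frac{1}{6} \cdot 15311 = \frac{15311}{6} \approx 2551.8$)
$-38842 - p = -38842 - \frac{15311}{6} = - \frac{248363}{6}$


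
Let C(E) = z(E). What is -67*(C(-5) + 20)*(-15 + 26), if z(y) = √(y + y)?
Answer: -14740 - 737*I*√10 ≈ -14740.0 - 2330.6*I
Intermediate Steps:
z(y) = √2*√y (z(y) = √(2*y) = √2*√y)
C(E) = √2*√E
-67*(C(-5) + 20)*(-15 + 26) = -67*(√2*√(-5) + 20)*(-15 + 26) = -67*(√2*(I*√5) + 20)*11 = -67*(I*√10 + 20)*11 = -67*(20 + I*√10)*11 = -67*(220 + 11*I*√10) = -14740 - 737*I*√10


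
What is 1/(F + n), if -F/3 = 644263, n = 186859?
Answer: -1/1745930 ≈ -5.7276e-7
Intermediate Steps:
F = -1932789 (F = -3*644263 = -1932789)
1/(F + n) = 1/(-1932789 + 186859) = 1/(-1745930) = -1/1745930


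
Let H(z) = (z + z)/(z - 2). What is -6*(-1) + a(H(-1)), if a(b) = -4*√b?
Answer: 6 - 4*√6/3 ≈ 2.7340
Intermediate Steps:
H(z) = 2*z/(-2 + z) (H(z) = (2*z)/(-2 + z) = 2*z/(-2 + z))
-6*(-1) + a(H(-1)) = -6*(-1) - 4*√2*√(-1/(-2 - 1)) = 6 - 4*√2*√(-1/(-3)) = 6 - 4*√6/3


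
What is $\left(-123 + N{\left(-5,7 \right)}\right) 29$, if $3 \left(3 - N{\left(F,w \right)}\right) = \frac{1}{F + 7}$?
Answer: $- \frac{20909}{6} \approx -3484.8$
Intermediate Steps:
$N{\left(F,w \right)} = 3 - \frac{1}{3 \left(7 + F\right)}$ ($N{\left(F,w \right)} = 3 - \frac{1}{3 \left(F + 7\right)} = 3 - \frac{1}{3 \left(7 + F\right)}$)
$\left(-123 + N{\left(-5,7 \right)}\right) 29 = \left(-123 + \frac{62 + 9 \left(-5\right)}{3 \left(7 - 5\right)}\right) 29 = \left(-123 + \frac{62 - 45}{3 \cdot 2}\right) 29 = \left(-123 + \frac{1}{3} \cdot \frac{1}{2} \cdot 17\right) 29 = \left(-123 + \frac{17}{6}\right) 29 = \left(- \frac{721}{6}\right) 29 = - \frac{20909}{6}$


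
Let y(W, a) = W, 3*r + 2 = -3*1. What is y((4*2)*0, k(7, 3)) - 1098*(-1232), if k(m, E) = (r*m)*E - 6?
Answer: 1352736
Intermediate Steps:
r = -5/3 (r = -⅔ + (-3*1)/3 = -⅔ + (⅓)*(-3) = -⅔ - 1 = -5/3 ≈ -1.6667)
k(m, E) = -6 - 5*E*m/3 (k(m, E) = (-5*m/3)*E - 6 = -5*E*m/3 - 6 = -6 - 5*E*m/3)
y((4*2)*0, k(7, 3)) - 1098*(-1232) = (4*2)*0 - 1098*(-1232) = 8*0 + 1352736 = 0 + 1352736 = 1352736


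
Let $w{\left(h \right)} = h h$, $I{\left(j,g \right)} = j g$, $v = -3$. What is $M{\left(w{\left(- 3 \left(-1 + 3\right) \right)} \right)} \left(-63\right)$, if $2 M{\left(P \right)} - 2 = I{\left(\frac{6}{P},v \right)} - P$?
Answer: $\frac{4347}{4} \approx 1086.8$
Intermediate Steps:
$I{\left(j,g \right)} = g j$
$w{\left(h \right)} = h^{2}$
$M{\left(P \right)} = 1 - \frac{9}{P} - \frac{P}{2}$ ($M{\left(P \right)} = 1 + \frac{- 3 \frac{6}{P} - P}{2} = 1 + \frac{- \frac{18}{P} - P}{2} = 1 + \frac{- P - \frac{18}{P}}{2} = 1 - \left(\frac{P}{2} + \frac{9}{P}\right) = 1 - \frac{9}{P} - \frac{P}{2}$)
$M{\left(w{\left(- 3 \left(-1 + 3\right) \right)} \right)} \left(-63\right) = \left(1 - \frac{9}{\left(- 3 \left(-1 + 3\right)\right)^{2}} - \frac{\left(- 3 \left(-1 + 3\right)\right)^{2}}{2}\right) \left(-63\right) = \left(1 - \frac{9}{\left(\left(-3\right) 2\right)^{2}} - \frac{\left(\left(-3\right) 2\right)^{2}}{2}\right) \left(-63\right) = \left(1 - \frac{9}{\left(-6\right)^{2}} - \frac{\left(-6\right)^{2}}{2}\right) \left(-63\right) = \left(1 - \frac{9}{36} - 18\right) \left(-63\right) = \left(1 - \frac{1}{4} - 18\right) \left(-63\right) = \left(- \frac{69}{4}\right) \left(-63\right) = \frac{4347}{4}$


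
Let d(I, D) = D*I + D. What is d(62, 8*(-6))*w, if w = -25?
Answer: 75600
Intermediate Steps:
d(I, D) = D + D*I
d(62, 8*(-6))*w = ((8*(-6))*(1 + 62))*(-25) = -48*63*(-25) = -3024*(-25) = 75600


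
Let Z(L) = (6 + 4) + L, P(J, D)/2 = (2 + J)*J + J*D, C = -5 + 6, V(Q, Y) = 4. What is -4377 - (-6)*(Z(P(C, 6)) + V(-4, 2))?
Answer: -4185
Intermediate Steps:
C = 1
P(J, D) = 2*D*J + 2*J*(2 + J) (P(J, D) = 2*((2 + J)*J + J*D) = 2*(J*(2 + J) + D*J) = 2*(D*J + J*(2 + J)) = 2*D*J + 2*J*(2 + J))
Z(L) = 10 + L
-4377 - (-6)*(Z(P(C, 6)) + V(-4, 2)) = -4377 - (-6)*((10 + 2*1*(2 + 6 + 1)) + 4) = -4377 - (-6)*((10 + 2*1*9) + 4) = -4377 - (-6)*((10 + 18) + 4) = -4377 - (-6)*(28 + 4) = -4377 - (-6)*32 = -4377 - 1*(-192) = -4377 + 192 = -4185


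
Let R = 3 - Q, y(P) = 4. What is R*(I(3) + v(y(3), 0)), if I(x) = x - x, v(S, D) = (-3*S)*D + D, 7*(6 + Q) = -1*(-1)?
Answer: 0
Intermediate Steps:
Q = -41/7 (Q = -6 + (-1*(-1))/7 = -6 + (1/7)*1 = -6 + 1/7 = -41/7 ≈ -5.8571)
v(S, D) = D - 3*D*S (v(S, D) = -3*D*S + D = D - 3*D*S)
I(x) = 0
R = 62/7 (R = 3 - 1*(-41/7) = 3 + 41/7 = 62/7 ≈ 8.8571)
R*(I(3) + v(y(3), 0)) = 62*(0 + 0*(1 - 3*4))/7 = 62*(0 + 0*(1 - 12))/7 = 62*(0 + 0*(-11))/7 = 62*(0 + 0)/7 = (62/7)*0 = 0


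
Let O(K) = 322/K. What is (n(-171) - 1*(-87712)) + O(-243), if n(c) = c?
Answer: 21272141/243 ≈ 87540.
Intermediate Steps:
(n(-171) - 1*(-87712)) + O(-243) = (-171 - 1*(-87712)) + 322/(-243) = (-171 + 87712) + 322*(-1/243) = 87541 - 322/243 = 21272141/243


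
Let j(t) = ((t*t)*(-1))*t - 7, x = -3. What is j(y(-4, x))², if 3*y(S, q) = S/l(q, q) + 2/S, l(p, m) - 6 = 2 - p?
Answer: 4022483505769/82653950016 ≈ 48.667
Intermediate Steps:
l(p, m) = 8 - p (l(p, m) = 6 + (2 - p) = 8 - p)
y(S, q) = 2/(3*S) + S/(3*(8 - q)) (y(S, q) = (S/(8 - q) + 2/S)/3 = (2/S + S/(8 - q))/3 = 2/(3*S) + S/(3*(8 - q)))
j(t) = -7 - t³ (j(t) = (t²*(-1))*t - 7 = (-t²)*t - 7 = -t³ - 7 = -7 - t³)
j(y(-4, x))² = (-7 - ((⅓)*(-16 - 1*(-4)² + 2*(-3))/(-4*(-8 - 3)))³)² = (-7 - ((⅓)*(-¼)*(-16 - 1*16 - 6)/(-11))³)² = (-7 - ((⅓)*(-¼)*(-1/11)*(-16 - 16 - 6))³)² = (-7 - ((⅓)*(-¼)*(-1/11)*(-38))³)² = (-7 - (-19/66)³)² = (-7 - 1*(-6859/287496))² = (-7 + 6859/287496)² = (-2005613/287496)² = 4022483505769/82653950016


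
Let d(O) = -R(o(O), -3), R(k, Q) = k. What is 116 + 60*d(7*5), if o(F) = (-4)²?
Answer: -844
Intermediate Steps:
o(F) = 16
d(O) = -16 (d(O) = -1*16 = -16)
116 + 60*d(7*5) = 116 + 60*(-16) = 116 - 960 = -844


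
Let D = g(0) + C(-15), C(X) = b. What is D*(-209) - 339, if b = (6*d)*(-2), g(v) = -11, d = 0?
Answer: 1960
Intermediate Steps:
b = 0 (b = (6*0)*(-2) = 0*(-2) = 0)
C(X) = 0
D = -11 (D = -11 + 0 = -11)
D*(-209) - 339 = -11*(-209) - 339 = 2299 - 339 = 1960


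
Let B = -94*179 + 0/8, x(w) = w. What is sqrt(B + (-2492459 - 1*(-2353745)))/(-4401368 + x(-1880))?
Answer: -I*sqrt(38885)/2201624 ≈ -8.9567e-5*I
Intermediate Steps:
B = -16826 (B = -16826 + (1/8)*0 = -16826 + 0 = -16826)
sqrt(B + (-2492459 - 1*(-2353745)))/(-4401368 + x(-1880)) = sqrt(-16826 + (-2492459 - 1*(-2353745)))/(-4401368 - 1880) = sqrt(-16826 + (-2492459 + 2353745))/(-4403248) = sqrt(-16826 - 138714)*(-1/4403248) = sqrt(-155540)*(-1/4403248) = (2*I*sqrt(38885))*(-1/4403248) = -I*sqrt(38885)/2201624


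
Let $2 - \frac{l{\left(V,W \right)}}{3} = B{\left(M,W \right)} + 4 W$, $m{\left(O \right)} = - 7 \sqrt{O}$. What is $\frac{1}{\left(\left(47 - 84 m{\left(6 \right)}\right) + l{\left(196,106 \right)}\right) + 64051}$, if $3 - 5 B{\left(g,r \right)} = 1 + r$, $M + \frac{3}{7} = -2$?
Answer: $\frac{65515}{4118365716} - \frac{1225 \sqrt{6}}{8236731432} \approx 1.5544 \cdot 10^{-5}$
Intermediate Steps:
$M = - \frac{17}{7}$ ($M = - \frac{3}{7} - 2 = - \frac{17}{7} \approx -2.4286$)
$B{\left(g,r \right)} = \frac{2}{5} - \frac{r}{5}$ ($B{\left(g,r \right)} = \frac{3}{5} - \frac{1 + r}{5} = \frac{3}{5} - \left(\frac{1}{5} + \frac{r}{5}\right) = \frac{2}{5} - \frac{r}{5}$)
$l{\left(V,W \right)} = \frac{24}{5} - \frac{57 W}{5}$ ($l{\left(V,W \right)} = 6 - 3 \left(\left(\frac{2}{5} - \frac{W}{5}\right) + 4 W\right) = 6 - 3 \left(\frac{2}{5} + \frac{19 W}{5}\right) = 6 - \left(\frac{6}{5} + \frac{57 W}{5}\right) = \frac{24}{5} - \frac{57 W}{5}$)
$\frac{1}{\left(\left(47 - 84 m{\left(6 \right)}\right) + l{\left(196,106 \right)}\right) + 64051} = \frac{1}{\left(\left(47 - 84 \left(- 7 \sqrt{6}\right)\right) + \left(\frac{24}{5} - \frac{6042}{5}\right)\right) + 64051} = \frac{1}{\left(\left(47 + 588 \sqrt{6}\right) + \left(\frac{24}{5} - \frac{6042}{5}\right)\right) + 64051} = \frac{1}{\left(\left(47 + 588 \sqrt{6}\right) - \frac{6018}{5}\right) + 64051} = \frac{1}{\left(- \frac{5783}{5} + 588 \sqrt{6}\right) + 64051} = \frac{1}{\frac{314472}{5} + 588 \sqrt{6}}$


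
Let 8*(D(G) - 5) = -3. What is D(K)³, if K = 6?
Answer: 50653/512 ≈ 98.932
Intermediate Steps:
D(G) = 37/8 (D(G) = 5 + (⅛)*(-3) = 5 - 3/8 = 37/8)
D(K)³ = (37/8)³ = 50653/512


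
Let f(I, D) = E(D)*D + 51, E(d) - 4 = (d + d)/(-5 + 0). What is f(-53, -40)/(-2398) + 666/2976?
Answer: 318841/594704 ≈ 0.53613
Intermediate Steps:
E(d) = 4 - 2*d/5 (E(d) = 4 + (d + d)/(-5 + 0) = 4 + (2*d)/(-5) = 4 + (2*d)*(-1/5) = 4 - 2*d/5)
f(I, D) = 51 + D*(4 - 2*D/5) (f(I, D) = (4 - 2*D/5)*D + 51 = D*(4 - 2*D/5) + 51 = 51 + D*(4 - 2*D/5))
f(-53, -40)/(-2398) + 666/2976 = (51 - 2/5*(-40)*(-10 - 40))/(-2398) + 666/2976 = (51 - 2/5*(-40)*(-50))*(-1/2398) + 666*(1/2976) = (51 - 800)*(-1/2398) + 111/496 = -749*(-1/2398) + 111/496 = 749/2398 + 111/496 = 318841/594704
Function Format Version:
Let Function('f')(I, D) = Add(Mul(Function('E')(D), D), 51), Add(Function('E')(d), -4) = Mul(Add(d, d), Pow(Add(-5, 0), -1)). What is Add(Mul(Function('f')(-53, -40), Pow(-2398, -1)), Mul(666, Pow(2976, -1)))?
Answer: Rational(318841, 594704) ≈ 0.53613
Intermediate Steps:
Function('E')(d) = Add(4, Mul(Rational(-2, 5), d)) (Function('E')(d) = Add(4, Mul(Add(d, d), Pow(Add(-5, 0), -1))) = Add(4, Mul(Mul(2, d), Pow(-5, -1))) = Add(4, Mul(Mul(2, d), Rational(-1, 5))) = Add(4, Mul(Rational(-2, 5), d)))
Function('f')(I, D) = Add(51, Mul(D, Add(4, Mul(Rational(-2, 5), D)))) (Function('f')(I, D) = Add(Mul(Add(4, Mul(Rational(-2, 5), D)), D), 51) = Add(Mul(D, Add(4, Mul(Rational(-2, 5), D))), 51) = Add(51, Mul(D, Add(4, Mul(Rational(-2, 5), D)))))
Add(Mul(Function('f')(-53, -40), Pow(-2398, -1)), Mul(666, Pow(2976, -1))) = Add(Mul(Add(51, Mul(Rational(-2, 5), -40, Add(-10, -40))), Pow(-2398, -1)), Mul(666, Pow(2976, -1))) = Add(Mul(Add(51, Mul(Rational(-2, 5), -40, -50)), Rational(-1, 2398)), Mul(666, Rational(1, 2976))) = Add(Mul(Add(51, -800), Rational(-1, 2398)), Rational(111, 496)) = Add(Mul(-749, Rational(-1, 2398)), Rational(111, 496)) = Add(Rational(749, 2398), Rational(111, 496)) = Rational(318841, 594704)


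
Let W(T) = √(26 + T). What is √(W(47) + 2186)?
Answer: √(2186 + √73) ≈ 46.846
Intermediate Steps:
√(W(47) + 2186) = √(√(26 + 47) + 2186) = √(√73 + 2186) = √(2186 + √73)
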